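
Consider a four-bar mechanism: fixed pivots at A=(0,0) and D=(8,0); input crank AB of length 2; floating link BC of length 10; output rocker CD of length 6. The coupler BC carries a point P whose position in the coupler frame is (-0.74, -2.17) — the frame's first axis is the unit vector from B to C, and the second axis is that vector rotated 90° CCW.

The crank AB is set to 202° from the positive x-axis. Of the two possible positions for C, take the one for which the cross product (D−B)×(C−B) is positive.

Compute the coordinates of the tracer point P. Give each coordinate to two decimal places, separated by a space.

A=(0,0), D=(8.00,0)
B = A + 2.00·(cos202°, sin202°) = (-1.8544, -0.7492)
|BD| = 9.8828
circle(B,10.00) ∩ circle(D,6.00): a=8.1794, h=5.7531
  candidates: C₊=(5.8653,5.6074) cross=56.857; C₋=(6.7376,-5.8657) cross=-56.857
  mode + wants cross > 0 → take C=(5.8653,5.6074) (cross=56.857)
ex = (C−B)/|BC| = (0.7720,0.6357); ey = (-0.6357,0.7720)
P = B + -0.74·ex + -2.17·ey = (-1.0462,-2.8948)

-1.05 -2.89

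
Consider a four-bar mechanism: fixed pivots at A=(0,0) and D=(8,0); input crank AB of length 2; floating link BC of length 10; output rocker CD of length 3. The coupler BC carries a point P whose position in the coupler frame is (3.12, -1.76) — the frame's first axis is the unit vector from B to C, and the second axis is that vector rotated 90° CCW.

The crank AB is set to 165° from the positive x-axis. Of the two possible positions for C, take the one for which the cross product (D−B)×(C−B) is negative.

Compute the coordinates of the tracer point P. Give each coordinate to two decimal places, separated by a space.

0.38 -2.21

A=(0,0), D=(8.00,0)
B = A + 2.00·(cos165°, sin165°) = (-1.9319, 0.5176)
|BD| = 9.9453
circle(B,10.00) ∩ circle(D,3.00): a=9.5477, h=2.9735
  candidates: C₊=(7.7577,2.9902) cross=29.573; C₋=(7.4481,-2.9488) cross=-29.573
  mode - wants cross < 0 → take C=(7.4481,-2.9488) (cross=-29.573)
ex = (C−B)/|BC| = (0.9380,-0.3466); ey = (0.3466,0.9380)
P = B + 3.12·ex + -1.76·ey = (0.3846,-2.2148)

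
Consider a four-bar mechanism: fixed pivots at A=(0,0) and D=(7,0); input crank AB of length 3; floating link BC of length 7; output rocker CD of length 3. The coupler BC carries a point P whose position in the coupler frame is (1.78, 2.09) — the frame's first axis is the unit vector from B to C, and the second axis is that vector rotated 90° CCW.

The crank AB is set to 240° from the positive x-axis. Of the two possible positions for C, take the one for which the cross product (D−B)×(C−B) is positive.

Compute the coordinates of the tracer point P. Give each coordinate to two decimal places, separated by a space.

A=(0,0), D=(7.00,0)
B = A + 3.00·(cos240°, sin240°) = (-1.5000, -2.5981)
|BD| = 8.8882
circle(B,7.00) ∩ circle(D,3.00): a=6.6943, h=2.0461
  candidates: C₊=(4.3038,1.3155) cross=18.187; C₋=(5.5000,-2.5981) cross=-18.187
  mode + wants cross > 0 → take C=(4.3038,1.3155) (cross=18.187)
ex = (C−B)/|BC| = (0.8291,0.5591); ey = (-0.5591,0.8291)
P = B + 1.78·ex + 2.09·ey = (-1.1927,0.1299)

-1.19 0.13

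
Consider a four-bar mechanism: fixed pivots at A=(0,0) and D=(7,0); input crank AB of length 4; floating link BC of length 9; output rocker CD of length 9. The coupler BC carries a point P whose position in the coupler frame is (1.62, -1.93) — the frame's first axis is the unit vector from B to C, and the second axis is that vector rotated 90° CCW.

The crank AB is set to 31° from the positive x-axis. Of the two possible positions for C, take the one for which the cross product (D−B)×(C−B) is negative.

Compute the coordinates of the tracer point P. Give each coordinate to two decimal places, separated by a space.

A=(0,0), D=(7.00,0)
B = A + 4.00·(cos31°, sin31°) = (3.4287, 2.0602)
|BD| = 4.1229
circle(B,9.00) ∩ circle(D,9.00): a=2.0615, h=8.7607
  candidates: C₊=(9.5919,8.6187) cross=36.120; C₋=(0.8368,-6.5586) cross=-36.120
  mode - wants cross < 0 → take C=(0.8368,-6.5586) (cross=-36.120)
ex = (C−B)/|BC| = (-0.2880,-0.9576); ey = (0.9576,-0.2880)
P = B + 1.62·ex + -1.93·ey = (1.1139,1.0646)

1.11 1.06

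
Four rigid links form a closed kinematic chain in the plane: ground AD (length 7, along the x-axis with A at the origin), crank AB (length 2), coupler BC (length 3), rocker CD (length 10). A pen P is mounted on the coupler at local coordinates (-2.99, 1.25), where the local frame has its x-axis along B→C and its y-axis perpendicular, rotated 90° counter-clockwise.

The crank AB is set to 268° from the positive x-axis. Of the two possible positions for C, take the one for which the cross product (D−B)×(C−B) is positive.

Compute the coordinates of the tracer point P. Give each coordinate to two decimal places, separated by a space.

2.42 -4.07

A=(0,0), D=(7.00,0)
B = A + 2.00·(cos268°, sin268°) = (-0.0698, -1.9988)
|BD| = 7.3469
circle(B,3.00) ∩ circle(D,10.00): a=-2.5196, h=1.6284
  candidates: C₊=(-2.9374,-1.1173) cross=11.963; C₋=(-2.0514,-4.2512) cross=-11.963
  mode + wants cross > 0 → take C=(-2.9374,-1.1173) (cross=11.963)
ex = (C−B)/|BC| = (-0.9559,0.2938); ey = (-0.2938,-0.9559)
P = B + -2.99·ex + 1.25·ey = (2.4210,-4.0721)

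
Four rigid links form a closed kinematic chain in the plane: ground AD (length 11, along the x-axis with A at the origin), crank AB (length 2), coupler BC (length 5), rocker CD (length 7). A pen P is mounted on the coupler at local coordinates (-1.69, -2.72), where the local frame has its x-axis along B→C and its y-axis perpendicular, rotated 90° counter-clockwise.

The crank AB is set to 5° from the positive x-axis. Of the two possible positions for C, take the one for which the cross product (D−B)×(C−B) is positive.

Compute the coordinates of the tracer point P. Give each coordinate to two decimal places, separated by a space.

2.96 -2.88

A=(0,0), D=(11.00,0)
B = A + 2.00·(cos5°, sin5°) = (1.9924, 0.1743)
|BD| = 9.0093
circle(B,5.00) ∩ circle(D,7.00): a=3.1727, h=3.8645
  candidates: C₊=(5.2393,3.9767) cross=34.816; C₋=(5.0897,-3.7508) cross=-34.816
  mode + wants cross > 0 → take C=(5.2393,3.9767) (cross=34.816)
ex = (C−B)/|BC| = (0.6494,0.7605); ey = (-0.7605,0.6494)
P = B + -1.69·ex + -2.72·ey = (2.9634,-2.8772)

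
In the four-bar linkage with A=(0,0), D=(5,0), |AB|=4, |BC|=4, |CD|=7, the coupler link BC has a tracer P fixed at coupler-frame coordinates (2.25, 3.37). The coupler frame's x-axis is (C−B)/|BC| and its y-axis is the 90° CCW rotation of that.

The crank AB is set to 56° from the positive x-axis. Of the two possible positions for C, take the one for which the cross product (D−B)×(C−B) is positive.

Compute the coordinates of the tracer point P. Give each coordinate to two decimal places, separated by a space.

A=(0,0), D=(5.00,0)
B = A + 4.00·(cos56°, sin56°) = (2.2368, 3.3162)
|BD| = 4.3165
circle(B,4.00) ∩ circle(D,7.00): a=-1.6643, h=3.6373
  candidates: C₊=(3.9658,6.9232) cross=15.701; C₋=(-1.6230,2.2663) cross=-15.701
  mode + wants cross > 0 → take C=(3.9658,6.9232) (cross=15.701)
ex = (C−B)/|BC| = (0.4322,0.9018); ey = (-0.9018,0.4322)
P = B + 2.25·ex + 3.37·ey = (0.1704,6.8018)

0.17 6.80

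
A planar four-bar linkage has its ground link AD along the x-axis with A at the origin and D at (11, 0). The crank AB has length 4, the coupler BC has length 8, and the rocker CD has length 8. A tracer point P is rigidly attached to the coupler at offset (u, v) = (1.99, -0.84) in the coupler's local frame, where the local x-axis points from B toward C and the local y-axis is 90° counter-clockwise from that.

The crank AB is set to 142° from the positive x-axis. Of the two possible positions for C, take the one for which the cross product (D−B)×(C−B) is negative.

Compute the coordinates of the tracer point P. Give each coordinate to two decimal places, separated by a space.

A=(0,0), D=(11.00,0)
B = A + 4.00·(cos142°, sin142°) = (-3.1520, 2.4626)
|BD| = 14.3647
circle(B,8.00) ∩ circle(D,8.00): a=7.1824, h=3.5233
  candidates: C₊=(4.5280,4.7025) cross=50.611; C₋=(3.3200,-2.2398) cross=-50.611
  mode - wants cross < 0 → take C=(3.3200,-2.2398) (cross=-50.611)
ex = (C−B)/|BC| = (0.8090,-0.5878); ey = (0.5878,0.8090)
P = B + 1.99·ex + -0.84·ey = (-2.0359,0.6133)

-2.04 0.61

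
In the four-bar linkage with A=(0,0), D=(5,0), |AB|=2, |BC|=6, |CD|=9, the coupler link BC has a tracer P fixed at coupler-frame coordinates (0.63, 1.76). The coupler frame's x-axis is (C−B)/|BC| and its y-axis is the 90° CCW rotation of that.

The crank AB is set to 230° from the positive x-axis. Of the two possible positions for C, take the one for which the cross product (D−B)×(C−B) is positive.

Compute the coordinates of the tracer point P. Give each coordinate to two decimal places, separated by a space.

A=(0,0), D=(5.00,0)
B = A + 2.00·(cos230°, sin230°) = (-1.2856, -1.5321)
|BD| = 6.4696
circle(B,6.00) ∩ circle(D,9.00): a=-0.2430, h=5.9951
  candidates: C₊=(-2.9414,4.2349) cross=38.786; C₋=(-0.1019,-7.4142) cross=-38.786
  mode + wants cross > 0 → take C=(-2.9414,4.2349) (cross=38.786)
ex = (C−B)/|BC| = (-0.2760,0.9612); ey = (-0.9612,-0.2760)
P = B + 0.63·ex + 1.76·ey = (-3.1511,-1.4123)

-3.15 -1.41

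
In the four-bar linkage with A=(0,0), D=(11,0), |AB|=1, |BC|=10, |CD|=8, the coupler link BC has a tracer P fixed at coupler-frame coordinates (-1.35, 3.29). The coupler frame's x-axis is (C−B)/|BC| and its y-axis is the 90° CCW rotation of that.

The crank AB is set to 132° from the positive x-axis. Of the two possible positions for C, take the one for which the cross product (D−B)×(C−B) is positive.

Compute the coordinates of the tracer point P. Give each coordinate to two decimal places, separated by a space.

A=(0,0), D=(11.00,0)
B = A + 1.00·(cos132°, sin132°) = (-0.6691, 0.7431)
|BD| = 11.6928
circle(B,10.00) ∩ circle(D,8.00): a=7.3858, h=6.7417
  candidates: C₊=(7.1302,7.0018) cross=78.829; C₋=(6.2733,-6.4543) cross=-78.829
  mode + wants cross > 0 → take C=(7.1302,7.0018) (cross=78.829)
ex = (C−B)/|BC| = (0.7799,0.6259); ey = (-0.6259,0.7799)
P = B + -1.35·ex + 3.29·ey = (-3.7811,2.4642)

-3.78 2.46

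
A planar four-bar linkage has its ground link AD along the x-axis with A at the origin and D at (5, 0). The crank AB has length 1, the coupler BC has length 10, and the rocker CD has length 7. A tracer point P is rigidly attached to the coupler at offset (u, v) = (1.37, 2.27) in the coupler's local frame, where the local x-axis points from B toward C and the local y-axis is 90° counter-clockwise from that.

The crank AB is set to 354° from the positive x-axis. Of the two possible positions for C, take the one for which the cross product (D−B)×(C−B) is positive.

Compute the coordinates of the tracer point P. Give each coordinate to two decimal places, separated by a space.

0.83 2.54

A=(0,0), D=(5.00,0)
B = A + 1.00·(cos354°, sin354°) = (0.9945, -0.1045)
|BD| = 4.0068
circle(B,10.00) ∩ circle(D,7.00): a=8.3675, h=5.4758
  candidates: C₊=(9.2164,5.5877) cross=21.941; C₋=(9.5021,-5.3602) cross=-21.941
  mode + wants cross > 0 → take C=(9.2164,5.5877) (cross=21.941)
ex = (C−B)/|BC| = (0.8222,0.5692); ey = (-0.5692,0.8222)
P = B + 1.37·ex + 2.27·ey = (0.8288,2.5417)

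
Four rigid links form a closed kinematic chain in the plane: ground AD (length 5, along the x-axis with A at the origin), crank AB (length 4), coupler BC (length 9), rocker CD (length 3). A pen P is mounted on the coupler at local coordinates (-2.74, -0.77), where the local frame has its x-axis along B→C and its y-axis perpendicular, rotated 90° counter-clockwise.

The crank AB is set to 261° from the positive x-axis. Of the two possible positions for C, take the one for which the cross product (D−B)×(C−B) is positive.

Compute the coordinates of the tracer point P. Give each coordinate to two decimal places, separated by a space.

A=(0,0), D=(5.00,0)
B = A + 4.00·(cos261°, sin261°) = (-0.6257, -3.9508)
|BD| = 6.8744
circle(B,9.00) ∩ circle(D,3.00): a=8.6740, h=2.4003
  candidates: C₊=(5.0933,2.9985) cross=16.501; C₋=(7.8522,-0.9300) cross=-16.501
  mode + wants cross > 0 → take C=(5.0933,2.9985) (cross=16.501)
ex = (C−B)/|BC| = (0.6354,0.7721); ey = (-0.7721,0.6354)
P = B + -2.74·ex + -0.77·ey = (-1.7723,-6.5557)

-1.77 -6.56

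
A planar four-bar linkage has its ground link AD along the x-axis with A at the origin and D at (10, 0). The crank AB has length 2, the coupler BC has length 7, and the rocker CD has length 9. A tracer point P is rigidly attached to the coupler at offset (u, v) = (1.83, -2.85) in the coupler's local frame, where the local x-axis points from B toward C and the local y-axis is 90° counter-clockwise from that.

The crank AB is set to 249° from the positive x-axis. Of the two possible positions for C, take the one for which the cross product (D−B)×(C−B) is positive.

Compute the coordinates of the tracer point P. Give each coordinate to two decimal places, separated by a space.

2.64 -1.39

A=(0,0), D=(10.00,0)
B = A + 2.00·(cos249°, sin249°) = (-0.7167, -1.8672)
|BD| = 10.8782
circle(B,7.00) ∩ circle(D,9.00): a=3.9683, h=5.7665
  candidates: C₊=(2.2028,4.4949) cross=62.729; C₋=(4.1824,-6.8670) cross=-62.729
  mode + wants cross > 0 → take C=(2.2028,4.4949) (cross=62.729)
ex = (C−B)/|BC| = (0.4171,0.9089); ey = (-0.9089,0.4171)
P = B + 1.83·ex + -2.85·ey = (2.6368,-1.3926)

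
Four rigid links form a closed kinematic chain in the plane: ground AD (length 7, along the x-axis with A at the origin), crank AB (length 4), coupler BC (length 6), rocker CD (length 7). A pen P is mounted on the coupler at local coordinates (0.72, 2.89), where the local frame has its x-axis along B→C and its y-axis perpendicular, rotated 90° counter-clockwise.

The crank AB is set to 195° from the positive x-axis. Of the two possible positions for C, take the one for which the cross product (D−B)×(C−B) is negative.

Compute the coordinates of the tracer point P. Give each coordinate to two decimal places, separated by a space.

A=(0,0), D=(7.00,0)
B = A + 4.00·(cos195°, sin195°) = (-3.8637, -1.0353)
|BD| = 10.9129
circle(B,6.00) ∩ circle(D,7.00): a=4.8608, h=3.5174
  candidates: C₊=(0.6415,2.9274) cross=38.385; C₋=(1.3089,-4.0757) cross=-38.385
  mode - wants cross < 0 → take C=(1.3089,-4.0757) (cross=-38.385)
ex = (C−B)/|BC| = (0.8621,-0.5067); ey = (0.5067,0.8621)
P = B + 0.72·ex + 2.89·ey = (-1.7785,1.0913)

-1.78 1.09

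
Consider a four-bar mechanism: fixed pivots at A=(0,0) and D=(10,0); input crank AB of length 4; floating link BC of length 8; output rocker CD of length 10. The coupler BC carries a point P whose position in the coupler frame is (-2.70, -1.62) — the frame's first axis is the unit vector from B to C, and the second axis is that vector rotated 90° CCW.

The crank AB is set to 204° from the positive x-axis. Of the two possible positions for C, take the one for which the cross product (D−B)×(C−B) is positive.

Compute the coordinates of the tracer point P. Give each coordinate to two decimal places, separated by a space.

-4.00 -4.76

A=(0,0), D=(10.00,0)
B = A + 4.00·(cos204°, sin204°) = (-3.6542, -1.6269)
|BD| = 13.7508
circle(B,8.00) ∩ circle(D,10.00): a=5.5664, h=5.7459
  candidates: C₊=(1.1932,4.7372) cross=79.011; C₋=(2.5529,-6.6739) cross=-79.011
  mode + wants cross > 0 → take C=(1.1932,4.7372) (cross=79.011)
ex = (C−B)/|BC| = (0.6059,0.7955); ey = (-0.7955,0.6059)
P = B + -2.70·ex + -1.62·ey = (-4.0014,-4.7565)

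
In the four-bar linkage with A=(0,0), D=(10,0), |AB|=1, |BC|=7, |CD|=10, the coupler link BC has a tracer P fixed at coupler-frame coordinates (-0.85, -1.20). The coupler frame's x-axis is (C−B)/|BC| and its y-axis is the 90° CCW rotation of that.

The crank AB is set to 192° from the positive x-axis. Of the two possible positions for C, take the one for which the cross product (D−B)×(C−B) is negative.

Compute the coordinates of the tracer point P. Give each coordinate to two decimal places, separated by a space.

-2.44 -0.02

A=(0,0), D=(10.00,0)
B = A + 1.00·(cos192°, sin192°) = (-0.9781, -0.2079)
|BD| = 10.9801
circle(B,7.00) ∩ circle(D,10.00): a=3.1677, h=6.2423
  candidates: C₊=(2.0708,6.0932) cross=68.541; C₋=(2.3072,-6.3891) cross=-68.541
  mode - wants cross < 0 → take C=(2.3072,-6.3891) (cross=-68.541)
ex = (C−B)/|BC| = (0.4693,-0.8830); ey = (0.8830,0.4693)
P = B + -0.85·ex + -1.20·ey = (-2.4367,-0.0205)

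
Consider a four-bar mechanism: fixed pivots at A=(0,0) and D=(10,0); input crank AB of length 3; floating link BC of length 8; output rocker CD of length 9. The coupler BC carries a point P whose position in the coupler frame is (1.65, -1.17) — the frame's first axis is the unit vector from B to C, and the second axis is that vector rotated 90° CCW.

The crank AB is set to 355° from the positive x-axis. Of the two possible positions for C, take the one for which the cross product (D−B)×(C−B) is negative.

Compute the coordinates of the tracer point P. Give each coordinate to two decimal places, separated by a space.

2.41 -2.20

A=(0,0), D=(10.00,0)
B = A + 3.00·(cos355°, sin355°) = (2.9886, -0.2615)
|BD| = 7.0163
circle(B,8.00) ∩ circle(D,9.00): a=2.2967, h=7.6632
  candidates: C₊=(4.9981,7.4820) cross=53.768; C₋=(5.5692,-7.8338) cross=-53.768
  mode - wants cross < 0 → take C=(5.5692,-7.8338) (cross=-53.768)
ex = (C−B)/|BC| = (0.3226,-0.9465); ey = (0.9465,0.3226)
P = B + 1.65·ex + -1.17·ey = (2.4134,-2.2007)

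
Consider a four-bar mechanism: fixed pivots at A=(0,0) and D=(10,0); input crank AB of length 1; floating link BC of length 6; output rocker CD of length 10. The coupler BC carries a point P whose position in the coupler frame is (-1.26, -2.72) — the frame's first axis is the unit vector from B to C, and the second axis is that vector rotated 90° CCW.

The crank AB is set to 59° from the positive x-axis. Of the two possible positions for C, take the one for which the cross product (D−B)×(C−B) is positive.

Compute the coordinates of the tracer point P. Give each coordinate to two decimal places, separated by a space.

A=(0,0), D=(10.00,0)
B = A + 1.00·(cos59°, sin59°) = (0.5150, 0.8572)
|BD| = 9.5236
circle(B,6.00) ∩ circle(D,10.00): a=1.4017, h=5.8340
  candidates: C₊=(2.4362,6.5413) cross=55.560; C₋=(1.3860,-5.0793) cross=-55.560
  mode + wants cross > 0 → take C=(2.4362,6.5413) (cross=55.560)
ex = (C−B)/|BC| = (0.3202,0.9474); ey = (-0.9474,0.3202)
P = B + -1.26·ex + -2.72·ey = (2.6884,-1.2074)

2.69 -1.21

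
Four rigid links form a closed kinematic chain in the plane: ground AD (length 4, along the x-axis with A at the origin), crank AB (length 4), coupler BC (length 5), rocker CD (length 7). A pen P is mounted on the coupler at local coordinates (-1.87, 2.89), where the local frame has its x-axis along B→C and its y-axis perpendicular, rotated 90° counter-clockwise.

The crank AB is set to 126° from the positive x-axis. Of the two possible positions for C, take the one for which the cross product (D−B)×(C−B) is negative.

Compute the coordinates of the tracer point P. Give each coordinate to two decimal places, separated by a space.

0.69 4.85

A=(0,0), D=(4.00,0)
B = A + 4.00·(cos126°, sin126°) = (-2.3511, 3.2361)
|BD| = 7.1281
circle(B,5.00) ∩ circle(D,7.00): a=1.8805, h=4.6329
  candidates: C₊=(1.4277,6.5102) cross=33.023; C₋=(-2.7789,-1.7456) cross=-33.023
  mode - wants cross < 0 → take C=(-2.7789,-1.7456) (cross=-33.023)
ex = (C−B)/|BC| = (-0.0855,-0.9963); ey = (0.9963,-0.0855)
P = B + -1.87·ex + 2.89·ey = (0.6882,4.8520)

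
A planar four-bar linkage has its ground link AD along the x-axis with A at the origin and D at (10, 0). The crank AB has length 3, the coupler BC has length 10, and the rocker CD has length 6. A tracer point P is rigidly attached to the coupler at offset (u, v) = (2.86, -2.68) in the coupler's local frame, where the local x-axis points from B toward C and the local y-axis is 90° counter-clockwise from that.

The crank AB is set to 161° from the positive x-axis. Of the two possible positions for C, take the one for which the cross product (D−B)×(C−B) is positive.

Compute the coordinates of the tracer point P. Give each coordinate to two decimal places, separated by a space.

0.83 -0.41

A=(0,0), D=(10.00,0)
B = A + 3.00·(cos161°, sin161°) = (-2.8366, 0.9767)
|BD| = 12.8737
circle(B,10.00) ∩ circle(D,6.00): a=8.9225, h=4.5154
  candidates: C₊=(6.4028,4.8021) cross=58.129; C₋=(5.7177,-4.2026) cross=-58.129
  mode + wants cross > 0 → take C=(6.4028,4.8021) (cross=58.129)
ex = (C−B)/|BC| = (0.9239,0.3825); ey = (-0.3825,0.9239)
P = B + 2.86·ex + -2.68·ey = (0.8311,-0.4054)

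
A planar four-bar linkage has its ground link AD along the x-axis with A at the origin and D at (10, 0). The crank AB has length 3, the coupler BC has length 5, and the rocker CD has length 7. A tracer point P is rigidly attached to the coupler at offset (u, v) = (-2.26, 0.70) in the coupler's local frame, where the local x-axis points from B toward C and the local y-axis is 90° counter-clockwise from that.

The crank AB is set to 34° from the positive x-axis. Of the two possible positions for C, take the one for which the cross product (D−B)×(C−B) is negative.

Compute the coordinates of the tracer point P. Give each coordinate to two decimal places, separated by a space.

2.59 4.04

A=(0,0), D=(10.00,0)
B = A + 3.00·(cos34°, sin34°) = (2.4871, 1.6776)
|BD| = 7.6979
circle(B,5.00) ∩ circle(D,7.00): a=2.2901, h=4.4447
  candidates: C₊=(5.6908,5.5164) cross=34.215; C₋=(3.7535,-3.1594) cross=-34.215
  mode - wants cross < 0 → take C=(3.7535,-3.1594) (cross=-34.215)
ex = (C−B)/|BC| = (0.2533,-0.9674); ey = (0.9674,0.2533)
P = B + -2.26·ex + 0.70·ey = (2.5919,4.0412)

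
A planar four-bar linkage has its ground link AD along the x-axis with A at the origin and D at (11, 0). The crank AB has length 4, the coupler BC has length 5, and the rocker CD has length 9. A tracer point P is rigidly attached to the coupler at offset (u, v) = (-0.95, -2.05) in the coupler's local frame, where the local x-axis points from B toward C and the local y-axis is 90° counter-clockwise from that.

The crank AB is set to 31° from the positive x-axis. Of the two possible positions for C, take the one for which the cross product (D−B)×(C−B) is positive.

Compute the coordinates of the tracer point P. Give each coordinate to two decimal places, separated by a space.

5.05 0.49

A=(0,0), D=(11.00,0)
B = A + 4.00·(cos31°, sin31°) = (3.4287, 2.0602)
|BD| = 7.8466
circle(B,5.00) ∩ circle(D,9.00): a=0.3549, h=4.9874
  candidates: C₊=(5.0806,6.7794) cross=39.134; C₋=(2.4616,-2.8454) cross=-39.134
  mode + wants cross > 0 → take C=(5.0806,6.7794) (cross=39.134)
ex = (C−B)/|BC| = (0.3304,0.9438); ey = (-0.9438,0.3304)
P = B + -0.95·ex + -2.05·ey = (5.0497,0.4862)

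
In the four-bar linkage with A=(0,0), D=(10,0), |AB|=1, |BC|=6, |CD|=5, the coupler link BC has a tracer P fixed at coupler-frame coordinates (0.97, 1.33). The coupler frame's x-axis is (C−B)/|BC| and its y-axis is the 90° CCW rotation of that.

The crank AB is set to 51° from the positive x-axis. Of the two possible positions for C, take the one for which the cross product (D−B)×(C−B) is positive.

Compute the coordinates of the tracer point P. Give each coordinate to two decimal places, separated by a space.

0.99 2.38

A=(0,0), D=(10.00,0)
B = A + 1.00·(cos51°, sin51°) = (0.6293, 0.7771)
|BD| = 9.4029
circle(B,6.00) ∩ circle(D,5.00): a=5.2864, h=2.8380
  candidates: C₊=(6.1322,3.1686) cross=26.686; C₋=(5.6630,-2.4881) cross=-26.686
  mode + wants cross > 0 → take C=(6.1322,3.1686) (cross=26.686)
ex = (C−B)/|BC| = (0.9171,0.3986); ey = (-0.3986,0.9171)
P = B + 0.97·ex + 1.33·ey = (0.9888,2.3836)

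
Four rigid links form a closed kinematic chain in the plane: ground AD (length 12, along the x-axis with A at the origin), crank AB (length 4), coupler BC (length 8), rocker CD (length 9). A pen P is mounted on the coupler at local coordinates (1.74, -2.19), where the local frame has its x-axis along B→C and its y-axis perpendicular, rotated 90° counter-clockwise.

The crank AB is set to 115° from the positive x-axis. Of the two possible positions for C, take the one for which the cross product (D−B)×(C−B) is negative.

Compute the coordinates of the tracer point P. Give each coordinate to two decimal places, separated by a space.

A=(0,0), D=(12.00,0)
B = A + 4.00·(cos115°, sin115°) = (-1.6905, 3.6252)
|BD| = 14.1623
circle(B,8.00) ∩ circle(D,9.00): a=6.4810, h=4.6901
  candidates: C₊=(5.7751,6.5001) cross=66.423; C₋=(3.3740,-2.5676) cross=-66.423
  mode - wants cross < 0 → take C=(3.3740,-2.5676) (cross=-66.423)
ex = (C−B)/|BC| = (0.6331,-0.7741); ey = (0.7741,0.6331)
P = B + 1.74·ex + -2.19·ey = (-2.2842,0.8919)

-2.28 0.89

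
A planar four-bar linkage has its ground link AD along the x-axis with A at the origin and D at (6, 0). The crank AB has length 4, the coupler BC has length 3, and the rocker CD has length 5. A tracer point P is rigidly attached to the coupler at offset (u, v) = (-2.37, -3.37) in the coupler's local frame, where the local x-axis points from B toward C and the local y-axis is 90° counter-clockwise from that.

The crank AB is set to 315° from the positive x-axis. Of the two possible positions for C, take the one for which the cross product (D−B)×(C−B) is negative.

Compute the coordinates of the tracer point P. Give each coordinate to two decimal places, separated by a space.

-1.21 -3.63

A=(0,0), D=(6.00,0)
B = A + 4.00·(cos315°, sin315°) = (2.8284, -2.8284)
|BD| = 4.2496
circle(B,3.00) ∩ circle(D,5.00): a=0.2422, h=2.9902
  candidates: C₊=(1.0190,-0.4355) cross=12.707; C₋=(4.9994,-4.8989) cross=-12.707
  mode - wants cross < 0 → take C=(4.9994,-4.8989) (cross=-12.707)
ex = (C−B)/|BC| = (0.7237,-0.6901); ey = (0.6901,0.7237)
P = B + -2.37·ex + -3.37·ey = (-1.2125,-3.6316)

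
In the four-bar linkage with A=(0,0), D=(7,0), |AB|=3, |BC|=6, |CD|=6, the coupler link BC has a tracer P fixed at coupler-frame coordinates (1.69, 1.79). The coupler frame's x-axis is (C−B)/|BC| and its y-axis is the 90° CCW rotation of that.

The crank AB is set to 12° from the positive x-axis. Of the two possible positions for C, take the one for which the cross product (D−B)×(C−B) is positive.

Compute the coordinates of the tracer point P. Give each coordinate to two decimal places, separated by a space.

A=(0,0), D=(7.00,0)
B = A + 3.00·(cos12°, sin12°) = (2.9344, 0.6237)
|BD| = 4.1131
circle(B,6.00) ∩ circle(D,6.00): a=2.0566, h=5.6365
  candidates: C₊=(5.8220,5.8832) cross=23.184; C₋=(4.1125,-5.2595) cross=-23.184
  mode + wants cross > 0 → take C=(5.8220,5.8832) (cross=23.184)
ex = (C−B)/|BC| = (0.4813,0.8766); ey = (-0.8766,0.4813)
P = B + 1.69·ex + 1.79·ey = (2.1787,2.9666)

2.18 2.97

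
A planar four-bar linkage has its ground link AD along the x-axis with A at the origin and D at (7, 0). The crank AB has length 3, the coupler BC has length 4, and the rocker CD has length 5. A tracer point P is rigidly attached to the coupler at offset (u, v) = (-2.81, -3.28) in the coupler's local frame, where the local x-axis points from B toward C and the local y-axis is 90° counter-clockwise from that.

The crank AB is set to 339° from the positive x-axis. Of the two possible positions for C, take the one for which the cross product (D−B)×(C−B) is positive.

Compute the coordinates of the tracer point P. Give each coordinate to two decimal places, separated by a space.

5.98 -4.00

A=(0,0), D=(7.00,0)
B = A + 3.00·(cos339°, sin339°) = (2.8007, -1.0751)
|BD| = 4.3347
circle(B,4.00) ∩ circle(D,5.00): a=1.1292, h=3.8373
  candidates: C₊=(2.9429,2.9224) cross=16.634; C₋=(4.8464,-4.5124) cross=-16.634
  mode + wants cross > 0 → take C=(2.9429,2.9224) (cross=16.634)
ex = (C−B)/|BC| = (0.0355,0.9994); ey = (-0.9994,0.0355)
P = B + -2.81·ex + -3.28·ey = (5.9788,-3.9999)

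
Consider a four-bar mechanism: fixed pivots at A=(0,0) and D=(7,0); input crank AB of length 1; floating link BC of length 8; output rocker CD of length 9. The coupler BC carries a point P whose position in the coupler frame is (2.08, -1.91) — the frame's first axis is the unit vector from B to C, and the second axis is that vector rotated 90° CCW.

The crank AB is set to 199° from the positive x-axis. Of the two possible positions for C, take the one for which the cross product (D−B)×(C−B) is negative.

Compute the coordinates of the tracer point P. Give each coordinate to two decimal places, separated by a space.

-1.86 -3.00

A=(0,0), D=(7.00,0)
B = A + 1.00·(cos199°, sin199°) = (-0.9455, -0.3256)
|BD| = 7.9522
circle(B,8.00) ∩ circle(D,9.00): a=2.9072, h=7.4531
  candidates: C₊=(1.6541,7.2403) cross=59.268; C₋=(2.2644,-7.6534) cross=-59.268
  mode - wants cross < 0 → take C=(2.2644,-7.6534) (cross=-59.268)
ex = (C−B)/|BC| = (0.4012,-0.9160); ey = (0.9160,0.4012)
P = B + 2.08·ex + -1.91·ey = (-1.8605,-2.9972)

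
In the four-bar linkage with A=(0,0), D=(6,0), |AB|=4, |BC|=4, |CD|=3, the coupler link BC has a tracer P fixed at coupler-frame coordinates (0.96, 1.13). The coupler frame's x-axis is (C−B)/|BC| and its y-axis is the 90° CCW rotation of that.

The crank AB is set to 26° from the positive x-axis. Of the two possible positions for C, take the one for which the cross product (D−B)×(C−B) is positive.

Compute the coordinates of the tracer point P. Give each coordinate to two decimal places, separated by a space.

4.30 3.06

A=(0,0), D=(6.00,0)
B = A + 4.00·(cos26°, sin26°) = (3.5952, 1.7535)
|BD| = 2.9762
circle(B,4.00) ∩ circle(D,3.00): a=2.6641, h=2.9837
  candidates: C₊=(7.5057,2.5948) cross=8.880; C₋=(3.9899,-2.2270) cross=-8.880
  mode + wants cross > 0 → take C=(7.5057,2.5948) (cross=8.880)
ex = (C−B)/|BC| = (0.9776,0.2103); ey = (-0.2103,0.9776)
P = B + 0.96·ex + 1.13·ey = (4.2960,3.0601)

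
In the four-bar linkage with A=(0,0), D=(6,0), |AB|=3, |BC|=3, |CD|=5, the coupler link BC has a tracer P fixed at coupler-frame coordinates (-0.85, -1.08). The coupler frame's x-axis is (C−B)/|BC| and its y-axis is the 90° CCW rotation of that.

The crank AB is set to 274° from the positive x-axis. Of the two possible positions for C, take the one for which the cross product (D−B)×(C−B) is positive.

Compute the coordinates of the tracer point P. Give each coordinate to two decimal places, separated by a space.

A=(0,0), D=(6.00,0)
B = A + 3.00·(cos274°, sin274°) = (0.2093, -2.9927)
|BD| = 6.5183
circle(B,3.00) ∩ circle(D,5.00): a=2.0319, h=2.2072
  candidates: C₊=(1.0010,-0.0990) cross=14.387; C₋=(3.0277,-4.0206) cross=-14.387
  mode + wants cross > 0 → take C=(1.0010,-0.0990) (cross=14.387)
ex = (C−B)/|BC| = (0.2639,0.9645); ey = (-0.9645,0.2639)
P = B + -0.85·ex + -1.08·ey = (1.0267,-4.0976)

1.03 -4.10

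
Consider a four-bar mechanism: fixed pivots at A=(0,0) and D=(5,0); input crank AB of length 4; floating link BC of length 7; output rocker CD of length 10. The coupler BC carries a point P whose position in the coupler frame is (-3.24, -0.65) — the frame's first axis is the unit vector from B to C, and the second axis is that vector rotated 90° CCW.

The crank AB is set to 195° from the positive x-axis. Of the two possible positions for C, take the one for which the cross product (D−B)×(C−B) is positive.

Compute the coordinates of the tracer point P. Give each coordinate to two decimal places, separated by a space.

-3.59 -4.33

A=(0,0), D=(5.00,0)
B = A + 4.00·(cos195°, sin195°) = (-3.8637, -1.0353)
|BD| = 8.9240
circle(B,7.00) ∩ circle(D,10.00): a=1.6045, h=6.8136
  candidates: C₊=(-3.0605,5.9185) cross=60.805; C₋=(-1.4796,-7.6168) cross=-60.805
  mode + wants cross > 0 → take C=(-3.0605,5.9185) (cross=60.805)
ex = (C−B)/|BC| = (0.1147,0.9934); ey = (-0.9934,0.1147)
P = B + -3.24·ex + -0.65·ey = (-3.5898,-4.3285)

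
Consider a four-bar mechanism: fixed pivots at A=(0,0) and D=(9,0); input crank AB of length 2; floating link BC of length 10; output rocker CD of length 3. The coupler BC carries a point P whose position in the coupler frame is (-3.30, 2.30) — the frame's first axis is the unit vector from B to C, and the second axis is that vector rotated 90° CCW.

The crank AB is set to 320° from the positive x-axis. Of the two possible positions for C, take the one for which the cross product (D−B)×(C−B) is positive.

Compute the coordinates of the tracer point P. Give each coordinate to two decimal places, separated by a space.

A=(0,0), D=(9.00,0)
B = A + 2.00·(cos320°, sin320°) = (1.5321, -1.2856)
|BD| = 7.5778
circle(B,10.00) ∩ circle(D,3.00): a=9.7933, h=2.0227
  candidates: C₊=(10.8403,2.3693) cross=15.328; C₋=(11.5266,-1.6175) cross=-15.328
  mode + wants cross > 0 → take C=(10.8403,2.3693) (cross=15.328)
ex = (C−B)/|BC| = (0.9308,0.3655); ey = (-0.3655,0.9308)
P = B + -3.30·ex + 2.30·ey = (-2.3802,-0.3508)

-2.38 -0.35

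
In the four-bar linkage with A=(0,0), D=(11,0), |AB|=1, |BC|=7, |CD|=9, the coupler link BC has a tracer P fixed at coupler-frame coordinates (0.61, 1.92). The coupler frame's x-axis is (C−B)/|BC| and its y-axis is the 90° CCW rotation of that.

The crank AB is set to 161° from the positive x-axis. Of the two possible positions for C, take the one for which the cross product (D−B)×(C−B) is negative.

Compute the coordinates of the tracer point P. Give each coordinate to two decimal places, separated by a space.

0.92 1.09

A=(0,0), D=(11.00,0)
B = A + 1.00·(cos161°, sin161°) = (-0.9455, 0.3256)
|BD| = 11.9500
circle(B,7.00) ∩ circle(D,9.00): a=4.6361, h=5.2447
  candidates: C₊=(3.8317,5.4420) cross=62.674; C₋=(3.5459,-5.0435) cross=-62.674
  mode - wants cross < 0 → take C=(3.5459,-5.0435) (cross=-62.674)
ex = (C−B)/|BC| = (0.6416,-0.7670); ey = (0.7670,0.6416)
P = B + 0.61·ex + 1.92·ey = (0.9185,1.0896)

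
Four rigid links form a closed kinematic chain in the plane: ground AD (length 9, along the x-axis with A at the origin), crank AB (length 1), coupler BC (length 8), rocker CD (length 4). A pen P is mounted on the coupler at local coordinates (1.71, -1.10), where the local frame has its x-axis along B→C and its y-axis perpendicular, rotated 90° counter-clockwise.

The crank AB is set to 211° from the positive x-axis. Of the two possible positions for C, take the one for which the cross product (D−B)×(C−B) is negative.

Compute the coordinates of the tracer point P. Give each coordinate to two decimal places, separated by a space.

0.37 -2.13

A=(0,0), D=(9.00,0)
B = A + 1.00·(cos211°, sin211°) = (-0.8572, -0.5150)
|BD| = 9.8706
circle(B,8.00) ∩ circle(D,4.00): a=7.3668, h=3.1194
  candidates: C₊=(6.3368,2.9845) cross=30.791; C₋=(6.6623,-3.2458) cross=-30.791
  mode - wants cross < 0 → take C=(6.6623,-3.2458) (cross=-30.791)
ex = (C−B)/|BC| = (0.9399,-0.3413); ey = (0.3413,0.9399)
P = B + 1.71·ex + -1.10·ey = (0.3746,-2.1327)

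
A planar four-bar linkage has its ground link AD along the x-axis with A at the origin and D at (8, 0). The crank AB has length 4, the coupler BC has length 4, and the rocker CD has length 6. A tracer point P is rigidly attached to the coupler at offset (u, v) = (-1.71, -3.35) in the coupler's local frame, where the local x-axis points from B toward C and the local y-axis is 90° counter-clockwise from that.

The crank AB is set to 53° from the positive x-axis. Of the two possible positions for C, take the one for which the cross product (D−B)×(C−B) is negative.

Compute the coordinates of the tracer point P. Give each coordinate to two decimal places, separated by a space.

A=(0,0), D=(8.00,0)
B = A + 4.00·(cos53°, sin53°) = (2.4073, 3.1945)
|BD| = 6.4408
circle(B,4.00) ∩ circle(D,6.00): a=1.6678, h=3.6357
  candidates: C₊=(5.6587,5.5243) cross=23.417; C₋=(2.0522,-0.7897) cross=-23.417
  mode - wants cross < 0 → take C=(2.0522,-0.7897) (cross=-23.417)
ex = (C−B)/|BC| = (-0.0888,-0.9961); ey = (0.9961,-0.0888)
P = B + -1.71·ex + -3.35·ey = (-0.7777,5.1952)

-0.78 5.20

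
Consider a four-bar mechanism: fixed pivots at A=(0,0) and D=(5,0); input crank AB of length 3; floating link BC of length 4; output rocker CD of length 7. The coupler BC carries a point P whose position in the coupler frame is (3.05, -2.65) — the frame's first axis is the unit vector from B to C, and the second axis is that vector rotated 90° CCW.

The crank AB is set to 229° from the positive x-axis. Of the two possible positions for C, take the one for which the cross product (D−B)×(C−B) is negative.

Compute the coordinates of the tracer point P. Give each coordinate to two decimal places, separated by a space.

-2.13 -6.30

A=(0,0), D=(5.00,0)
B = A + 3.00·(cos229°, sin229°) = (-1.9682, -2.2641)
|BD| = 7.3268
circle(B,4.00) ∩ circle(D,7.00): a=1.4114, h=3.7427
  candidates: C₊=(-1.7825,1.7316) cross=27.422; C₋=(0.5307,-5.3875) cross=-27.422
  mode - wants cross < 0 → take C=(0.5307,-5.3875) (cross=-27.422)
ex = (C−B)/|BC| = (0.6247,-0.7808); ey = (0.7808,0.6247)
P = B + 3.05·ex + -2.65·ey = (-2.1320,-6.3012)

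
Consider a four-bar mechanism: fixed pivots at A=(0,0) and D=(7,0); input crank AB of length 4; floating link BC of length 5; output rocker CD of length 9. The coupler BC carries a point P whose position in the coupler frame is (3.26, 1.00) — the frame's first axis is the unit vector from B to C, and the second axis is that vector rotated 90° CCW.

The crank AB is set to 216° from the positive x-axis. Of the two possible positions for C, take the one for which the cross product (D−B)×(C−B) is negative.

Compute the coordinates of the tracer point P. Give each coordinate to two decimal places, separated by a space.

A=(0,0), D=(7.00,0)
B = A + 4.00·(cos216°, sin216°) = (-3.2361, -2.3511)
|BD| = 10.5026
circle(B,5.00) ∩ circle(D,9.00): a=2.5853, h=4.2797
  candidates: C₊=(-1.6744,2.3987) cross=44.948; C₋=(0.2417,-5.9435) cross=-44.948
  mode - wants cross < 0 → take C=(0.2417,-5.9435) (cross=-44.948)
ex = (C−B)/|BC| = (0.6956,-0.7185); ey = (0.7185,0.6956)
P = B + 3.26·ex + 1.00·ey = (-0.2501,-3.9978)

-0.25 -4.00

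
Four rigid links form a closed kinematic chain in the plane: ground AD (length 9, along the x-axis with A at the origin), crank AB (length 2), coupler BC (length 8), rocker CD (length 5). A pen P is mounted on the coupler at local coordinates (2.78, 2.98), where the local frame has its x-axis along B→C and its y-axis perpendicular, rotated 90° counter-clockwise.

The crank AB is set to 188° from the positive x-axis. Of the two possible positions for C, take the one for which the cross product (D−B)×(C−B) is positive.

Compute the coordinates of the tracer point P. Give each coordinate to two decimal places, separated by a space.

-0.80 3.62

A=(0,0), D=(9.00,0)
B = A + 2.00·(cos188°, sin188°) = (-1.9805, -0.2783)
|BD| = 10.9841
circle(B,8.00) ∩ circle(D,5.00): a=7.2673, h=3.3445
  candidates: C₊=(5.1997,3.2493) cross=36.737; C₋=(5.3692,-3.4376) cross=-36.737
  mode + wants cross > 0 → take C=(5.1997,3.2493) (cross=36.737)
ex = (C−B)/|BC| = (0.8975,0.4410); ey = (-0.4410,0.8975)
P = B + 2.78·ex + 2.98·ey = (-0.7994,3.6221)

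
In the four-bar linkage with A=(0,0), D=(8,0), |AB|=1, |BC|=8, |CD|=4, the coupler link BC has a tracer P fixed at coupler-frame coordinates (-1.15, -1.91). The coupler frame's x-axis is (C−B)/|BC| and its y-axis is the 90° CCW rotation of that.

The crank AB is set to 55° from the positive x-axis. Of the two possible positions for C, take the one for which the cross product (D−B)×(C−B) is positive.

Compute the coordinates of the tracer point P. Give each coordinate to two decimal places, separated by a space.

A=(0,0), D=(8.00,0)
B = A + 1.00·(cos55°, sin55°) = (0.5736, 0.8192)
|BD| = 7.4715
circle(B,8.00) ∩ circle(D,4.00): a=6.9480, h=3.9656
  candidates: C₊=(7.9144,3.9991) cross=29.629; C₋=(7.0449,-3.8843) cross=-29.629
  mode + wants cross > 0 → take C=(7.9144,3.9991) (cross=29.629)
ex = (C−B)/|BC| = (0.9176,0.3975); ey = (-0.3975,0.9176)
P = B + -1.15·ex + -1.91·ey = (0.2775,-1.3906)

0.28 -1.39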